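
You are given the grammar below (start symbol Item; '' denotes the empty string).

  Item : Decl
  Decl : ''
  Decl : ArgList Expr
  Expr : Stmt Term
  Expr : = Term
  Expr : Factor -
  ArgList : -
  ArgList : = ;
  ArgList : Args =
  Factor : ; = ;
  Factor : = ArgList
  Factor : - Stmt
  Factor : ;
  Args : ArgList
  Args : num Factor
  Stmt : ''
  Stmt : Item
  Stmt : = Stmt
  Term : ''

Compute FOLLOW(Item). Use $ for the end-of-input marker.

{ $, -, = }

Item is the start symbol, so $ ∈ FOLLOW(Item).
In Stmt : Item: Item is at the end, add FOLLOW(Stmt) = { $, -, = }.
Union: FOLLOW(Item) = { $, -, = }.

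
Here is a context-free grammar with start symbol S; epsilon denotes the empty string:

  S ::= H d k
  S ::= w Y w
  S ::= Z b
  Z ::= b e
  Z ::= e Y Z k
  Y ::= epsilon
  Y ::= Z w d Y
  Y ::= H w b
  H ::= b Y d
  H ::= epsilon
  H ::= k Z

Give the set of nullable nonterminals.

Directly nullable (have an epsilon-production): Y, H.
No other nonterminal has a production whose RHS symbols are all nullable.

{ H, Y }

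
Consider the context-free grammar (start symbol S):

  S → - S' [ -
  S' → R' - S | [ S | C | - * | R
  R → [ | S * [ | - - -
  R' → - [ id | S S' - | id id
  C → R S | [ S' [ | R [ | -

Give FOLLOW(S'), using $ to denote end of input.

{ -, [ }

In S → - S' [ -: add FIRST([ -) = { [ }.
In R' → S S' -: add FIRST(-) = { - }.
In C → [ S' [: add FIRST([) = { [ }.
Union: FOLLOW(S') = { -, [ }.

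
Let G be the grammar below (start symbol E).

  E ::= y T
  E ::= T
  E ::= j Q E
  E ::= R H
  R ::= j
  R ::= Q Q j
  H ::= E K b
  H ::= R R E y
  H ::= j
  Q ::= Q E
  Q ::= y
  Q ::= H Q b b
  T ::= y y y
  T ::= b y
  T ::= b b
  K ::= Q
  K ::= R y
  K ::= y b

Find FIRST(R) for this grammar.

{ b, j, y }

R ::= j contributes {j}.
From R ::= Q Q j: add FIRST(Q) = { b, j, y }.
Union: FIRST(R) = { b, j, y }.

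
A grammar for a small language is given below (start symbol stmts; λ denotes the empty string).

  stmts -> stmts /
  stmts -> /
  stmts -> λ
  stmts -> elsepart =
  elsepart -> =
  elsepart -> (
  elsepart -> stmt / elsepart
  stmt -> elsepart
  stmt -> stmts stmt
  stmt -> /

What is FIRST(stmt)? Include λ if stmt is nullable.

From stmt -> elsepart: add FIRST(elsepart) = { (, /, = }.
From stmt -> stmts stmt: stmts nullable, take FIRST(stmts) ∪ FIRST(stmt) = { (, /, = }.
stmt -> / contributes {/}.
Union: FIRST(stmt) = { (, /, = }.

{ (, /, = }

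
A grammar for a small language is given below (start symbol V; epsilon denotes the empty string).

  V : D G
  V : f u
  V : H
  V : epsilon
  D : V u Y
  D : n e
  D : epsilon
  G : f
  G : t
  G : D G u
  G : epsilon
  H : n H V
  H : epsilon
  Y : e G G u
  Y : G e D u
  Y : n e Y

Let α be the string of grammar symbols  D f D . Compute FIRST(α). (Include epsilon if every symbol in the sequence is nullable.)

{ f, n, t, u }

Add FIRST(D)\{epsilon} = { f, n, t, u }; D is nullable, continue.
f is a terminal; add {f} and stop.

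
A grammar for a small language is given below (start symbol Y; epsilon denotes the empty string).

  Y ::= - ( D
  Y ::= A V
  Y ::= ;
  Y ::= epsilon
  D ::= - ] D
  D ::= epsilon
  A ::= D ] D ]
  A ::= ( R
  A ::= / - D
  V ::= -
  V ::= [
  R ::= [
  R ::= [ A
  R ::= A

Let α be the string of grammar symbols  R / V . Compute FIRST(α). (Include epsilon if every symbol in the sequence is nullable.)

{ (, -, /, [, ] }

Add FIRST(R) = { (, -, /, [, ] }; R is not nullable, stop.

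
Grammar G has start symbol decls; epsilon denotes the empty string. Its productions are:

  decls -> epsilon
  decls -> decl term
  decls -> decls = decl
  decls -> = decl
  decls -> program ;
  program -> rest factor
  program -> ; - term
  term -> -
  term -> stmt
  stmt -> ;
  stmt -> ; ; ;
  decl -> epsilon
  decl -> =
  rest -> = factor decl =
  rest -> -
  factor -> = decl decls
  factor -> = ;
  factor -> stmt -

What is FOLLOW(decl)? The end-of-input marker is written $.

In decls -> decl term: add FIRST(term) = { -, ; }.
In decls -> decls = decl: decl is at the end, add FOLLOW(decls) = { $, ;, = }.
In decls -> = decl: decl is at the end, add FOLLOW(decls) = { $, ;, = }.
In rest -> = factor decl =: add FIRST(=) = { = }.
In factor -> = decl decls: add FIRST(decls)\{epsilon} = { -, ;, = }.
  Since decls is nullable, also add FOLLOW(factor) = { ;, = }.
Union: FOLLOW(decl) = { $, -, ;, = }.

{ $, -, ;, = }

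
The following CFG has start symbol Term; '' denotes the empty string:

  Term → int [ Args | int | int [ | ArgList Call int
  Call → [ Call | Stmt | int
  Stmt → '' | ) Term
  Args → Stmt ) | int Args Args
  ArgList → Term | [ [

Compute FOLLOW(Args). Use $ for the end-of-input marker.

{ $, ), [, int }

In Term → int [ Args: Args is at the end, add FOLLOW(Term) = { $, ), [, int }.
In Args → int Args Args: add FIRST(Args) = { ), int }.
In Args → int Args Args: Args is at the end, add FOLLOW(Args) = { $, ), [, int }.
Union: FOLLOW(Args) = { $, ), [, int }.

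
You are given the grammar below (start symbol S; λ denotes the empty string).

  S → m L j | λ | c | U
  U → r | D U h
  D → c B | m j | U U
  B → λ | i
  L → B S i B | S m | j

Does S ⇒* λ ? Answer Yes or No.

Yes

S has an λ-production, so S ⇒ λ.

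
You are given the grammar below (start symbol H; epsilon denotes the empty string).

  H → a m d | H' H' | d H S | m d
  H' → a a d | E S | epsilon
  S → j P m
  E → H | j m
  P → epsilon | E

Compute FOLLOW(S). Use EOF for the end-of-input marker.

{ EOF, a, d, j, m }

In H → d H S: S is at the end, add FOLLOW(H) = { EOF, j, m }.
In H' → E S: S is at the end, add FOLLOW(H') = { EOF, a, d, j, m }.
Union: FOLLOW(S) = { EOF, a, d, j, m }.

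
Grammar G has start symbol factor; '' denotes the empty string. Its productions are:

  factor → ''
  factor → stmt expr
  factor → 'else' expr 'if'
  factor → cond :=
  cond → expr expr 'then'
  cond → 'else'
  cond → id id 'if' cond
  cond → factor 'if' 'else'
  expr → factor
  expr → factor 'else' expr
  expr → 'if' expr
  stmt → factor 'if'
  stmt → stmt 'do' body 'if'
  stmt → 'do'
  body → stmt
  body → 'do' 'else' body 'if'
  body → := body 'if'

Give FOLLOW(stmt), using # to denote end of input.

In factor → stmt expr: add FIRST(expr)\{''} = { 'do', 'else', 'if', 'then', id }.
  Since expr is nullable, also add FOLLOW(factor) = { #, 'do', 'else', 'if', 'then', id }.
In stmt → stmt 'do' body 'if': add FIRST('do' body 'if') = { 'do' }.
In body → stmt: stmt is at the end, add FOLLOW(body) = { 'if' }.
Union: FOLLOW(stmt) = { #, 'do', 'else', 'if', 'then', id }.

{ #, 'do', 'else', 'if', 'then', id }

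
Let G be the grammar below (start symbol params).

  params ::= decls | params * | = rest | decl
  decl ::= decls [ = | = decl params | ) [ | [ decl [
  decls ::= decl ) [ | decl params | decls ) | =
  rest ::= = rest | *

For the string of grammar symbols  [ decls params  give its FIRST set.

[ is a terminal; add {[} and stop.

{ [ }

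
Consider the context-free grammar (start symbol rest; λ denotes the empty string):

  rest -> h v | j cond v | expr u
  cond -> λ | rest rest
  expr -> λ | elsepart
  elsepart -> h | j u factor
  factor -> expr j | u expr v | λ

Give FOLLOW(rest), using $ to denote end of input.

rest is the start symbol, so $ ∈ FOLLOW(rest).
In cond -> rest rest: add FIRST(rest) = { h, j, u }.
In cond -> rest rest: rest is at the end, add FOLLOW(cond) = { v }.
Union: FOLLOW(rest) = { $, h, j, u, v }.

{ $, h, j, u, v }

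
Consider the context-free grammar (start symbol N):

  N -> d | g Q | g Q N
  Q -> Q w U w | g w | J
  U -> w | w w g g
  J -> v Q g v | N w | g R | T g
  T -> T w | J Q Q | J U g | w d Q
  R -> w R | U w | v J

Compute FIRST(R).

R -> w R contributes {w}.
From R -> U w: add FIRST(U) = { w }.
R -> v J contributes {v}.
Union: FIRST(R) = { v, w }.

{ v, w }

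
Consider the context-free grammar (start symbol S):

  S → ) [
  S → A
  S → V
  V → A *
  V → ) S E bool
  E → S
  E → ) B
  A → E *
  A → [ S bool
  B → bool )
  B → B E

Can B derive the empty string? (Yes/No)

No nonterminal in this grammar is nullable.
No production of B has an RHS whose symbols are all nullable, so B is not nullable.

No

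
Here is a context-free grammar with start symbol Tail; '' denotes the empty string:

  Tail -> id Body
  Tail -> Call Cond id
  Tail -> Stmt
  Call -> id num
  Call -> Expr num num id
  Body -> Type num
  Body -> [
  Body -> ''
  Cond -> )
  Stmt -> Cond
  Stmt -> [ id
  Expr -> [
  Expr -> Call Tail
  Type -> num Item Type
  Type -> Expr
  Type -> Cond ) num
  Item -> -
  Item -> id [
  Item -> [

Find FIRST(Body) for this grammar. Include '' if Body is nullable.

{ ), [, id, num, '' }

From Body -> Type num: add FIRST(Type) = { ), [, id, num }.
Body -> [ contributes {[}.
Body -> '' contributes ''.
Union: FIRST(Body) = { ), [, id, num, '' }.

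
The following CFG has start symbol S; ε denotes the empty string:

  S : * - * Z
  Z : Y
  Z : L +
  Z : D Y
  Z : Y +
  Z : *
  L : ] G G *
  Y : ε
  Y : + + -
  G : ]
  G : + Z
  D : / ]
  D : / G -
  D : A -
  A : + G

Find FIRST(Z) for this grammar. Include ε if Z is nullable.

From Z : Y: add FIRST(Y) = { +, ε } (including ε since Y is nullable).
From Z : L +: add FIRST(L) = { ] }.
From Z : D Y: add FIRST(D) = { +, / }.
From Z : Y +: Y nullable, take FIRST(Y) ∪ {+} = { + }.
Z : * contributes {*}.
Union: FIRST(Z) = { *, +, /, ], ε }.

{ *, +, /, ], ε }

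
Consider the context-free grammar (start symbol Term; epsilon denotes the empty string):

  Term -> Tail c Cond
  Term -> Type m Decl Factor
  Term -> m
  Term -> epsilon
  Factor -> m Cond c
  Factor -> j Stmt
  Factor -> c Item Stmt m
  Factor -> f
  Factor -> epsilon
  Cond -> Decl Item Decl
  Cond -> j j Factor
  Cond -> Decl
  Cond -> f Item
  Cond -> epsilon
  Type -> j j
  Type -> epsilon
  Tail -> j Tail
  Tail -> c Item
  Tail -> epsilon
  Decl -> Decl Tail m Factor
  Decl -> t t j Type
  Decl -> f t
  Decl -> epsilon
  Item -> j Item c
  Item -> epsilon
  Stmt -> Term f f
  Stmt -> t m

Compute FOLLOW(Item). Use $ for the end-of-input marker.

In Factor -> c Item Stmt m: add FIRST(Stmt m) = { c, f, j, m, t }.
In Cond -> Decl Item Decl: add FIRST(Decl)\{epsilon} = { c, f, j, m, t }.
  Since Decl is nullable, also add FOLLOW(Cond) = { $, c, f }.
In Cond -> f Item: Item is at the end, add FOLLOW(Cond) = { $, c, f }.
In Tail -> c Item: Item is at the end, add FOLLOW(Tail) = { c, m }.
In Item -> j Item c: add FIRST(c) = { c }.
Union: FOLLOW(Item) = { $, c, f, j, m, t }.

{ $, c, f, j, m, t }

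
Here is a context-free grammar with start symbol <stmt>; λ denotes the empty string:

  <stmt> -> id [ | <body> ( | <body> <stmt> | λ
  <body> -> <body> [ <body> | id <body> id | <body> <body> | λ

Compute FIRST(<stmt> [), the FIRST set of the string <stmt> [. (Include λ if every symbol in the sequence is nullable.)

Add FIRST(<stmt>)\{λ} = { (, [, id }; <stmt> is nullable, continue.
[ is a terminal; add {[} and stop.

{ (, [, id }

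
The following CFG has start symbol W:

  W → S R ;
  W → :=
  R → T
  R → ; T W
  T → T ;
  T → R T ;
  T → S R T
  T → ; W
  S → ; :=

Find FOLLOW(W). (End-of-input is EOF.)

{ EOF, :=, ; }

W is the start symbol, so EOF ∈ FOLLOW(W).
In R → ; T W: W is at the end, add FOLLOW(R) = { ; }.
In T → ; W: W is at the end, add FOLLOW(T) = { :=, ; }.
Union: FOLLOW(W) = { EOF, :=, ; }.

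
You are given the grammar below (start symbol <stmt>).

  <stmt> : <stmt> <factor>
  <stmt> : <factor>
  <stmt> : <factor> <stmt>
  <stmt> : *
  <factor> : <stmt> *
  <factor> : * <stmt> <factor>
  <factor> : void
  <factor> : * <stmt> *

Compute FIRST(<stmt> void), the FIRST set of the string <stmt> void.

Add FIRST(<stmt>) = { *, void }; <stmt> is not nullable, stop.

{ *, void }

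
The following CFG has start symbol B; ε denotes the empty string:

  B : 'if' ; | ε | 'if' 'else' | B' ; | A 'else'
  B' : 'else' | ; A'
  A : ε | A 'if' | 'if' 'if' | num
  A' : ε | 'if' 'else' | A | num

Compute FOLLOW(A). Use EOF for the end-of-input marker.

In B : A 'else': add FIRST('else') = { 'else' }.
In A : A 'if': add FIRST('if') = { 'if' }.
In A' : A: A is at the end, add FOLLOW(A') = { ; }.
Union: FOLLOW(A) = { 'else', 'if', ; }.

{ 'else', 'if', ; }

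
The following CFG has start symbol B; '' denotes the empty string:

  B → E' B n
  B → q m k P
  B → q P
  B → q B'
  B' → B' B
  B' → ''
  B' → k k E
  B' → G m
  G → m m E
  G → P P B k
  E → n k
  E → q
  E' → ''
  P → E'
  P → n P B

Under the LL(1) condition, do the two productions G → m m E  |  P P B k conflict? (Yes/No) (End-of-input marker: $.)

FIRST(m m E) = { m } and FIRST(P P B k) = { n, q }.
The FIRST sets are disjoint and neither alternative is nullable — no conflict.

No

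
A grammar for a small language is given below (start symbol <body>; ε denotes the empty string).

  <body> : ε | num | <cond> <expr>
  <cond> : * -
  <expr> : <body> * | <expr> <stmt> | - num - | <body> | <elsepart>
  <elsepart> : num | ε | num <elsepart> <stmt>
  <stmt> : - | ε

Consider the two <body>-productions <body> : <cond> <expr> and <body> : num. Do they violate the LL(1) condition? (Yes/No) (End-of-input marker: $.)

FIRST(<cond> <expr>) = { * } and FIRST(num) = { num }.
The FIRST sets are disjoint and neither alternative is nullable — no conflict.

No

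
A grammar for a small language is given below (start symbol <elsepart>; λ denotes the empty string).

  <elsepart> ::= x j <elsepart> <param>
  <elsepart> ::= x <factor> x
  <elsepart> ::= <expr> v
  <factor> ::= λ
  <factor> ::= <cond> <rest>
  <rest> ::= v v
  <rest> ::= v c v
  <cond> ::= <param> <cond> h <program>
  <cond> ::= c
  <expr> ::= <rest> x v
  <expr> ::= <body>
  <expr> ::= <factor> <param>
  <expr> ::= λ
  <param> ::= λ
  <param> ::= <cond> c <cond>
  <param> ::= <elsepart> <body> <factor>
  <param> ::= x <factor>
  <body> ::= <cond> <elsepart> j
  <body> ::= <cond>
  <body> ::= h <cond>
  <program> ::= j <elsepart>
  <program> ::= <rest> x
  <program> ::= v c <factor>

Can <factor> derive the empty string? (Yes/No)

<factor> has an λ-production, so <factor> ⇒ λ.

Yes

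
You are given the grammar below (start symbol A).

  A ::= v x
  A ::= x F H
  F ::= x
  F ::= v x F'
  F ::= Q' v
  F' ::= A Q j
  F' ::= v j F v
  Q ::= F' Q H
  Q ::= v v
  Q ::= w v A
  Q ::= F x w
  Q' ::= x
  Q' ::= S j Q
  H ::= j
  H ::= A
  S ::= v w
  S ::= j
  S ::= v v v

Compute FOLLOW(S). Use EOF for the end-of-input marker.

{ j }

In Q' ::= S j Q: add FIRST(j Q) = { j }.
Union: FOLLOW(S) = { j }.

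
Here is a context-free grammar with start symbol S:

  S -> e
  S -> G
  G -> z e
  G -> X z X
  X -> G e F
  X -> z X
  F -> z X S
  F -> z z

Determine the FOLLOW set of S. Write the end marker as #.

S is the start symbol, so # ∈ FOLLOW(S).
In F -> z X S: S is at the end, add FOLLOW(F) = { #, e, z }.
Union: FOLLOW(S) = { #, e, z }.

{ #, e, z }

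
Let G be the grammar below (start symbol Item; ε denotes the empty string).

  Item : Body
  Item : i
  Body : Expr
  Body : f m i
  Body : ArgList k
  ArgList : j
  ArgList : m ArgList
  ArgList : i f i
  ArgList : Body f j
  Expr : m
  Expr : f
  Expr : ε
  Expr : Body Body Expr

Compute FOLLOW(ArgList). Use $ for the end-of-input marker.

In Body : ArgList k: add FIRST(k) = { k }.
In ArgList : m ArgList: ArgList is at the end, add FOLLOW(ArgList) = { k }.
Union: FOLLOW(ArgList) = { k }.

{ k }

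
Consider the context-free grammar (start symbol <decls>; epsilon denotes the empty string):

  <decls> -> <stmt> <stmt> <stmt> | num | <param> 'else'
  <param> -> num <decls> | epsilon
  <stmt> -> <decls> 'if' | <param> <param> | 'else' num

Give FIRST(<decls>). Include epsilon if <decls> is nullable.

From <decls> -> <stmt> <stmt> <stmt>: <stmt>, <stmt>, <stmt> nullable, take FIRST(<stmt>) ∪ FIRST(<stmt>) ∪ FIRST(<stmt>) = { 'else', 'if', num }; also epsilon since the whole RHS is nullable.
<decls> -> num contributes {num}.
From <decls> -> <param> 'else': <param> nullable, take FIRST(<param>) ∪ {'else'} = { 'else', num }.
Union: FIRST(<decls>) = { 'else', 'if', num, epsilon }.

{ 'else', 'if', num, epsilon }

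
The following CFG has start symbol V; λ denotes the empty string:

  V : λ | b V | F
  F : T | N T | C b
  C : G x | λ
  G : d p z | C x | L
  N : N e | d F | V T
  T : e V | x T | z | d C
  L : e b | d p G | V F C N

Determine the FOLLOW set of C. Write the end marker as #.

In F : C b: add FIRST(b) = { b }.
In G : C x: add FIRST(x) = { x }.
In T : d C: C is at the end, add FOLLOW(T) = { #, b, d, e, x, z }.
In L : V F C N: add FIRST(N) = { b, d, e, x, z }.
Union: FOLLOW(C) = { #, b, d, e, x, z }.

{ #, b, d, e, x, z }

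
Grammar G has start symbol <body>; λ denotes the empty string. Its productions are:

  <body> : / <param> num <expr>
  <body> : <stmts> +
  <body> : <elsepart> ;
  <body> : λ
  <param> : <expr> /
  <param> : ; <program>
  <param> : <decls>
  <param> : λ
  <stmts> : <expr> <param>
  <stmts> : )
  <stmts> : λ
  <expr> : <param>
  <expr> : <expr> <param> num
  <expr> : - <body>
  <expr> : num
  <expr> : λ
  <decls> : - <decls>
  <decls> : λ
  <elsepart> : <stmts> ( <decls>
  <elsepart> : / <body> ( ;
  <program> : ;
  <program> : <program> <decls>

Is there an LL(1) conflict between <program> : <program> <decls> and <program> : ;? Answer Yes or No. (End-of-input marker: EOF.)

FIRST(<program> <decls>) = { ; } and FIRST(;) = { ; }.
Both contain ;, so the two alternatives are not disjoint — LL(1) conflict.

Yes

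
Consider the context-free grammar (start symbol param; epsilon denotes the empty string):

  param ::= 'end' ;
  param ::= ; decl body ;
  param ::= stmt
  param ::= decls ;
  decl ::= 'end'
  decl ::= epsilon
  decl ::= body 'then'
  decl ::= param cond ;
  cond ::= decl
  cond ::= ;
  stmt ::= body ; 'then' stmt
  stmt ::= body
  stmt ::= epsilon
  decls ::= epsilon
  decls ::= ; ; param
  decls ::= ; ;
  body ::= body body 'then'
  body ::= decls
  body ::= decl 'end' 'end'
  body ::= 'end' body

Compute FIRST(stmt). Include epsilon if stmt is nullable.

From stmt ::= body ; 'then' stmt: body nullable, take FIRST(body) ∪ {;} = { 'end', 'then', ; }.
From stmt ::= body: add FIRST(body) = { 'end', 'then', ;, epsilon } (including epsilon since body is nullable).
stmt ::= epsilon contributes epsilon.
Union: FIRST(stmt) = { 'end', 'then', ;, epsilon }.

{ 'end', 'then', ;, epsilon }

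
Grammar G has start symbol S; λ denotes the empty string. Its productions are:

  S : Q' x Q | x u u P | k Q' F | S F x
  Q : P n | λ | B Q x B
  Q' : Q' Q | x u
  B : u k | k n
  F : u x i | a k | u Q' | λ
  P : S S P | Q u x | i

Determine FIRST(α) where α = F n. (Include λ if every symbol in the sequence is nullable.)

Add FIRST(F)\{λ} = { a, u }; F is nullable, continue.
n is a terminal; add {n} and stop.

{ a, n, u }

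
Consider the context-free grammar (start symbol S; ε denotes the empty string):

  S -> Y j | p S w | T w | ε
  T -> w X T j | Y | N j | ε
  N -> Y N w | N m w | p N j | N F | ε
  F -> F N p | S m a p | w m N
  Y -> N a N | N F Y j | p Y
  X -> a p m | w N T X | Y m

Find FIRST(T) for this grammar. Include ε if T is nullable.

T -> w X T j contributes {w}.
From T -> Y: add FIRST(Y) = { a, j, m, p, w }.
From T -> N j: N nullable, take FIRST(N) ∪ {j} = { a, j, m, p, w }.
T -> ε contributes ε.
Union: FIRST(T) = { a, j, m, p, w, ε }.

{ a, j, m, p, w, ε }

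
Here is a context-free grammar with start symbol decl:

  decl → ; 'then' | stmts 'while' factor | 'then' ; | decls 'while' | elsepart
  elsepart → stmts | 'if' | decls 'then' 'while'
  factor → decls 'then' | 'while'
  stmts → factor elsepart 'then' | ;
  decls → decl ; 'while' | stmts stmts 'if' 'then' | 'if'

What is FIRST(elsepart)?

From elsepart → stmts: add FIRST(stmts) = { 'if', 'then', 'while', ; }.
elsepart → 'if' contributes {'if'}.
From elsepart → decls 'then' 'while': add FIRST(decls) = { 'if', 'then', 'while', ; }.
Union: FIRST(elsepart) = { 'if', 'then', 'while', ; }.

{ 'if', 'then', 'while', ; }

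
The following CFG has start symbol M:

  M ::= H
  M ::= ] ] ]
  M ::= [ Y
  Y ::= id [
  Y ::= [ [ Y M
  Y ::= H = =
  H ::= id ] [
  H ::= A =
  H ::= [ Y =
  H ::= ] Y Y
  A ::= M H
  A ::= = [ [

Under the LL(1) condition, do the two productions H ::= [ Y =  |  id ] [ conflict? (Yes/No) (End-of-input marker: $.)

No

FIRST([ Y =) = { [ } and FIRST(id ] [) = { id }.
The FIRST sets are disjoint and neither alternative is nullable — no conflict.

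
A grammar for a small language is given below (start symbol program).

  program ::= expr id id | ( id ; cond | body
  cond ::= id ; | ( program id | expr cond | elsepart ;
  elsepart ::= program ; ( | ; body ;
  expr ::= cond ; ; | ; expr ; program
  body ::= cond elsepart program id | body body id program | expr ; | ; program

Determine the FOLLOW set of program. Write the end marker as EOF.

program is the start symbol, so EOF ∈ FOLLOW(program).
In cond ::= ( program id: add FIRST(id) = { id }.
In elsepart ::= program ; (: add FIRST(; () = { ; }.
In expr ::= ; expr ; program: program is at the end, add FOLLOW(expr) = { (, ;, id }.
In body ::= cond elsepart program id: add FIRST(id) = { id }.
In body ::= body body id program: program is at the end, add FOLLOW(body) = { EOF, (, ;, id }.
In body ::= ; program: program is at the end, add FOLLOW(body) = { EOF, (, ;, id }.
Union: FOLLOW(program) = { EOF, (, ;, id }.

{ EOF, (, ;, id }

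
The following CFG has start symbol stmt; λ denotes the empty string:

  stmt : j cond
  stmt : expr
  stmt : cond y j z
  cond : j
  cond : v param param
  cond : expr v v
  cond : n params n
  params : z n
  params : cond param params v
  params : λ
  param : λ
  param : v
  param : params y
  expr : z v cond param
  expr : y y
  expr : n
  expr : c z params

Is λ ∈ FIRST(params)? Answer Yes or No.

Yes

params has an λ-production, so params ⇒ λ.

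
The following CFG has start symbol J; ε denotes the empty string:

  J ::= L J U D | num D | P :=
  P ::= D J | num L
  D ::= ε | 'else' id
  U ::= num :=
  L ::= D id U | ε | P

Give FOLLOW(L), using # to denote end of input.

{ 'else', :=, id, num }

In J ::= L J U D: add FIRST(J U D) = { 'else', id, num }.
In P ::= num L: L is at the end, add FOLLOW(P) = { 'else', :=, id, num }.
Union: FOLLOW(L) = { 'else', :=, id, num }.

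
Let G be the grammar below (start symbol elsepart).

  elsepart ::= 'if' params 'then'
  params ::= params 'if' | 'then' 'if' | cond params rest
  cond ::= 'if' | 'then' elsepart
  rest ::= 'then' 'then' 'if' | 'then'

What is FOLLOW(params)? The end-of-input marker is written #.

In elsepart ::= 'if' params 'then': add FIRST('then') = { 'then' }.
In params ::= params 'if': add FIRST('if') = { 'if' }.
In params ::= cond params rest: add FIRST(rest) = { 'then' }.
Union: FOLLOW(params) = { 'if', 'then' }.

{ 'if', 'then' }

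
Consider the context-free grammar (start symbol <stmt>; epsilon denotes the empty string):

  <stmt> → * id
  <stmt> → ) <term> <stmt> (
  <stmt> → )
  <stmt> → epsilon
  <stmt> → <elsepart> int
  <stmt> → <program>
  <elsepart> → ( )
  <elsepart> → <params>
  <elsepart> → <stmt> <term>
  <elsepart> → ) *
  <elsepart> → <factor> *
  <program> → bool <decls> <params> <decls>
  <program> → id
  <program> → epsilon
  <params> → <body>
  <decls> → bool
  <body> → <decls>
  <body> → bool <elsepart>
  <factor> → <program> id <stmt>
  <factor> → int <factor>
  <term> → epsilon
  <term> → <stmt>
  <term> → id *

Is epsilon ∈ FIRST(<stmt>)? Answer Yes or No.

Yes

<stmt> has an epsilon-production, so <stmt> ⇒ epsilon.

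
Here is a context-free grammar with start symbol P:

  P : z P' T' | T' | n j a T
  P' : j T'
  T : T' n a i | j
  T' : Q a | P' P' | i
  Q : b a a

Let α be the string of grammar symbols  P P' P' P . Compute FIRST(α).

Add FIRST(P) = { b, i, j, n, z }; P is not nullable, stop.

{ b, i, j, n, z }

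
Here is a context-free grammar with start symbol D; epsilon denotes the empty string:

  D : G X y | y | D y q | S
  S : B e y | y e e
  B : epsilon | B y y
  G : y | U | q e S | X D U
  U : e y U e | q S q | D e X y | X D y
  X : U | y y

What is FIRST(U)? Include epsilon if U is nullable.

U : e y U e contributes {e}.
U : q S q contributes {q}.
From U : D e X y: add FIRST(D) = { e, q, y }.
From U : X D y: add FIRST(X) = { e, q, y }.
Union: FIRST(U) = { e, q, y }.

{ e, q, y }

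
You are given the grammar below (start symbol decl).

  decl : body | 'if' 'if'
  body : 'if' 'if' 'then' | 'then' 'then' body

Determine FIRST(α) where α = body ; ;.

Add FIRST(body) = { 'if', 'then' }; body is not nullable, stop.

{ 'if', 'then' }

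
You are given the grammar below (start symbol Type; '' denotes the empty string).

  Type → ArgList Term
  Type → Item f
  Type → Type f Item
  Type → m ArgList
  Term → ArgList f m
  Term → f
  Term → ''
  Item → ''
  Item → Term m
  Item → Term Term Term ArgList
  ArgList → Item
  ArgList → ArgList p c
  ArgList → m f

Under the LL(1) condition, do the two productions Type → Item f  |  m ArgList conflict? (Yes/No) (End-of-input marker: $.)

Yes

FIRST(Item f) = { f, m, p } and FIRST(m ArgList) = { m }.
Both contain m, so the two alternatives are not disjoint — LL(1) conflict.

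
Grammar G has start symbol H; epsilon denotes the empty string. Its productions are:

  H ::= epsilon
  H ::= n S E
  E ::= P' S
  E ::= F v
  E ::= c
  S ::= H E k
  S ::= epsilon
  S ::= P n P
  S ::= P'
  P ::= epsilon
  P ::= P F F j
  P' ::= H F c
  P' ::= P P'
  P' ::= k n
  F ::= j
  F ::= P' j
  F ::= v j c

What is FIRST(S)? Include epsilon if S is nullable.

From S ::= H E k: H nullable, take FIRST(H) ∪ FIRST(E) = { c, j, k, n, v }.
S ::= epsilon contributes epsilon.
From S ::= P n P: P nullable, take FIRST(P) ∪ {n} = { j, k, n, v }.
From S ::= P': add FIRST(P') = { j, k, n, v }.
Union: FIRST(S) = { c, j, k, n, v, epsilon }.

{ c, j, k, n, v, epsilon }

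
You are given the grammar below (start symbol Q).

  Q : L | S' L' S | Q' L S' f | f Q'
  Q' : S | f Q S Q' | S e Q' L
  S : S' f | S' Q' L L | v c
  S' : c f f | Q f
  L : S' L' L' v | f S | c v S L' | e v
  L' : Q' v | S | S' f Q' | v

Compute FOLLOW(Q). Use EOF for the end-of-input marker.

Q is the start symbol, so EOF ∈ FOLLOW(Q).
In Q' : f Q S Q': add FIRST(S Q') = { c, e, f, v }.
In S' : Q f: add FIRST(f) = { f }.
Union: FOLLOW(Q) = { EOF, c, e, f, v }.

{ EOF, c, e, f, v }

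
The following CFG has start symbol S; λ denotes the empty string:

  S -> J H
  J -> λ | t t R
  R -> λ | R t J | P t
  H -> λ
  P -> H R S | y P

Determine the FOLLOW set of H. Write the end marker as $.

{ $, t, y }

In S -> J H: H is at the end, add FOLLOW(S) = { $, t }.
In P -> H R S: add FIRST(R S)\{λ} = { t, y }.
  Since R S is nullable, also add FOLLOW(P) = { t }.
Union: FOLLOW(H) = { $, t, y }.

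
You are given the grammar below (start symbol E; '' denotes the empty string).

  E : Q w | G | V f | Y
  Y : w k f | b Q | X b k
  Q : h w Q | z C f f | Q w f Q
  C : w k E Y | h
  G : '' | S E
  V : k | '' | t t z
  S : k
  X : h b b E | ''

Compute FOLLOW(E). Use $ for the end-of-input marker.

{ $, b, h, w }

E is the start symbol, so $ ∈ FOLLOW(E).
In C : w k E Y: add FIRST(Y) = { b, h, w }.
In G : S E: E is at the end, add FOLLOW(G) = { $, b, h, w }.
In X : h b b E: E is at the end, add FOLLOW(X) = { b }.
Union: FOLLOW(E) = { $, b, h, w }.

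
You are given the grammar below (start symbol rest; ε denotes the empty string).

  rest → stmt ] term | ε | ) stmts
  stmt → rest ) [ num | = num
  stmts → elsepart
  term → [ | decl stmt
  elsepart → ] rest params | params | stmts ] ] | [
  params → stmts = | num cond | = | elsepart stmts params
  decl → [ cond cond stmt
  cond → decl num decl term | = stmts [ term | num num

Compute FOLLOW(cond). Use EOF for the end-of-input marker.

In params → num cond: cond is at the end, add FOLLOW(params) = { EOF, ), =, [, ], num }.
In decl → [ cond cond stmt: add FIRST(cond stmt) = { =, [, num }.
In decl → [ cond cond stmt: add FIRST(stmt) = { ), = }.
Union: FOLLOW(cond) = { EOF, ), =, [, ], num }.

{ EOF, ), =, [, ], num }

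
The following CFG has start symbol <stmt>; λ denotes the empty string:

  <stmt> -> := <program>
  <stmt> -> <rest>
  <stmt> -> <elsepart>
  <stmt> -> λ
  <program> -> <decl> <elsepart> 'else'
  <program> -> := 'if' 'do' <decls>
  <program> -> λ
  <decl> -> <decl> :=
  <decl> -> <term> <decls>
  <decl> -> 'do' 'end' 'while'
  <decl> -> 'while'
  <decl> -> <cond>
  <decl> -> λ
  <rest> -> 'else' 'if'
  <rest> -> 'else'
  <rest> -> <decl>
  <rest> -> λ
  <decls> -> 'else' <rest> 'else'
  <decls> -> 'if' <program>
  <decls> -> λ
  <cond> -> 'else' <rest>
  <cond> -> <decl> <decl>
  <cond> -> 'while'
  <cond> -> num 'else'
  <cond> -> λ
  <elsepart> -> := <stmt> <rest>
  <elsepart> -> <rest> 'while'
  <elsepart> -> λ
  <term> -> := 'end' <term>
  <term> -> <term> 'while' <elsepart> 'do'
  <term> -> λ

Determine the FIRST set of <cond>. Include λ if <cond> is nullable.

<cond> -> 'else' <rest> contributes {'else'}.
From <cond> -> <decl> <decl>: <decl>, <decl> nullable, take FIRST(<decl>) ∪ FIRST(<decl>) = { 'do', 'else', 'if', 'while', :=, num }; also λ since the whole RHS is nullable.
<cond> -> 'while' contributes {'while'}.
<cond> -> num 'else' contributes {num}.
<cond> -> λ contributes λ.
Union: FIRST(<cond>) = { 'do', 'else', 'if', 'while', :=, num, λ }.

{ 'do', 'else', 'if', 'while', :=, num, λ }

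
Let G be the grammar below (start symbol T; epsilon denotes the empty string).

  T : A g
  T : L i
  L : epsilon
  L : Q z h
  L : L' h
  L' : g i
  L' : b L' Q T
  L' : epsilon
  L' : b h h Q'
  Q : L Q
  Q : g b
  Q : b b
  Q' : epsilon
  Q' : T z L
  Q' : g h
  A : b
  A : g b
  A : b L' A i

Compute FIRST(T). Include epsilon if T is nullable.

{ b, g, h, i }

From T : A g: add FIRST(A) = { b, g }.
From T : L i: L nullable, take FIRST(L) ∪ {i} = { b, g, h, i }.
Union: FIRST(T) = { b, g, h, i }.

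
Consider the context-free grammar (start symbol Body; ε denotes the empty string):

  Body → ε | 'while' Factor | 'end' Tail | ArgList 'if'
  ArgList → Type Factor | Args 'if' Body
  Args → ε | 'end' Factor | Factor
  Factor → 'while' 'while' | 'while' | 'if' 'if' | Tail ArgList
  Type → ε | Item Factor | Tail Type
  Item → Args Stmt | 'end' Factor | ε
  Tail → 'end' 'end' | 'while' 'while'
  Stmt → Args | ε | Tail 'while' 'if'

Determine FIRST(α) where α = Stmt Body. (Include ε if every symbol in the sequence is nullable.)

{ 'end', 'if', 'while', ε }

Add FIRST(Stmt)\{ε} = { 'end', 'if', 'while' }; Stmt is nullable, continue.
Add FIRST(Body)\{ε} = { 'end', 'if', 'while' }; Body is nullable, continue.
Every symbol is nullable, so include ε.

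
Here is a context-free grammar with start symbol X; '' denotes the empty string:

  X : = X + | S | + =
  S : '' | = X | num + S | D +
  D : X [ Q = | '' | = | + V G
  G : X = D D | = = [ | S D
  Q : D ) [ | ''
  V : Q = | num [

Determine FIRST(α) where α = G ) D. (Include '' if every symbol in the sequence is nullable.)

Add FIRST(G)\{''} = { +, =, [, num }; G is nullable, continue.
) is a terminal; add {)} and stop.

{ ), +, =, [, num }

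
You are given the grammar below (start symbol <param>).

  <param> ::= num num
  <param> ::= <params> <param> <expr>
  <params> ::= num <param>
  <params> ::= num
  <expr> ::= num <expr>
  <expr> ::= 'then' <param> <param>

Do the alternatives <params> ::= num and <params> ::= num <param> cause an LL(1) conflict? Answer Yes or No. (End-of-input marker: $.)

Yes

FIRST(num) = { num } and FIRST(num <param>) = { num }.
Both contain num, so the two alternatives are not disjoint — LL(1) conflict.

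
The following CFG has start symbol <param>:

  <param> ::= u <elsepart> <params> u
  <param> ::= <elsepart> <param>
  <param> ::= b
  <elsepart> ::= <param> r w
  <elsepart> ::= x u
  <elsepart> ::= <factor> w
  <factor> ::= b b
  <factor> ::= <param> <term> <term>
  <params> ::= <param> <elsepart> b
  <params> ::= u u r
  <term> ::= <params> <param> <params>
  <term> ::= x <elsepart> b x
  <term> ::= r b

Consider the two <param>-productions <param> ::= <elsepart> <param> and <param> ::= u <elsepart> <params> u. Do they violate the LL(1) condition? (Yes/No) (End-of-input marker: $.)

Yes

FIRST(<elsepart> <param>) = { b, u, x } and FIRST(u <elsepart> <params> u) = { u }.
Both contain u, so the two alternatives are not disjoint — LL(1) conflict.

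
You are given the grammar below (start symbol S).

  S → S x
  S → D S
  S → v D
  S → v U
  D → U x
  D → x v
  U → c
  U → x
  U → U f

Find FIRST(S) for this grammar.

From S → S x: add FIRST(S) = { c, v, x }.
From S → D S: add FIRST(D) = { c, x }.
S → v D contributes {v}.
S → v U contributes {v}.
Union: FIRST(S) = { c, v, x }.

{ c, v, x }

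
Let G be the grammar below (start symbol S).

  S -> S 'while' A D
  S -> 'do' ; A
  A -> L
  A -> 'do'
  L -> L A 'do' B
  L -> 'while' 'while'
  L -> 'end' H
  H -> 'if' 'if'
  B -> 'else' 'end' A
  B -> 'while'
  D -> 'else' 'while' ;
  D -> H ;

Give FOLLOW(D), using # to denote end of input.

In S -> S 'while' A D: D is at the end, add FOLLOW(S) = { #, 'while' }.
Union: FOLLOW(D) = { #, 'while' }.

{ #, 'while' }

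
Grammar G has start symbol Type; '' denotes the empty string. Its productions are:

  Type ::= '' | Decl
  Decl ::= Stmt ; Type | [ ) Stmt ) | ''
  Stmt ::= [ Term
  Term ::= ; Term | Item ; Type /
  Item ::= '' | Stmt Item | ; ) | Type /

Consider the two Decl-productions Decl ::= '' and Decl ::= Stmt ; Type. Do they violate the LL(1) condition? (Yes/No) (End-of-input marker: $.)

FIRST('') = { '' } and FIRST(Stmt ; Type) = { [ }.
The first is nullable but FOLLOW(Decl) = { $, / } is disjoint from FIRST of the second.

No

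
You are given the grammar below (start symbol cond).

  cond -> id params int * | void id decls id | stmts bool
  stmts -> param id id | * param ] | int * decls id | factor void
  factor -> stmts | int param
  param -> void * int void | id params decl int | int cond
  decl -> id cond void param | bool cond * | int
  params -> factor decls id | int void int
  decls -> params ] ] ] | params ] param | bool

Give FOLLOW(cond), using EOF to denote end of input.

{ EOF, *, ], bool, id, int, void }

cond is the start symbol, so EOF ∈ FOLLOW(cond).
In param -> int cond: cond is at the end, add FOLLOW(param) = { *, ], bool, id, int, void }.
In decl -> id cond void param: add FIRST(void param) = { void }.
In decl -> bool cond *: add FIRST(*) = { * }.
Union: FOLLOW(cond) = { EOF, *, ], bool, id, int, void }.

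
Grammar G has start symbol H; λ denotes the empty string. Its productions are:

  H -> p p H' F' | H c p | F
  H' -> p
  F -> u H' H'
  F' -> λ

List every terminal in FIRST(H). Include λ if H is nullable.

{ p, u }

H -> p p H' F' contributes {p}.
From H -> H c p: add FIRST(H) = { p, u }.
From H -> F: add FIRST(F) = { u }.
Union: FIRST(H) = { p, u }.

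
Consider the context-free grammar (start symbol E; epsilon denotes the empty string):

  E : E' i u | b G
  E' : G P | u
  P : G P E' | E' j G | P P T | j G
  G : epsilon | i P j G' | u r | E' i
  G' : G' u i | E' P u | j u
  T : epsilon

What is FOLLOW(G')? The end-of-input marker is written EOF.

In G : i P j G': G' is at the end, add FOLLOW(G) = { EOF, i, j, u }.
In G' : G' u i: add FIRST(u i) = { u }.
Union: FOLLOW(G') = { EOF, i, j, u }.

{ EOF, i, j, u }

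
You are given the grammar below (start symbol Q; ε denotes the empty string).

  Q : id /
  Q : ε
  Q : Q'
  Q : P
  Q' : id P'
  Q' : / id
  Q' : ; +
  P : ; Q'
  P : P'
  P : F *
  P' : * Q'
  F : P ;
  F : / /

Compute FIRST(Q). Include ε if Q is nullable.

{ *, /, ;, id, ε }

Q : id / contributes {id}.
Q : ε contributes ε.
From Q : Q': add FIRST(Q') = { /, ;, id }.
From Q : P: add FIRST(P) = { *, /, ; }.
Union: FIRST(Q) = { *, /, ;, id, ε }.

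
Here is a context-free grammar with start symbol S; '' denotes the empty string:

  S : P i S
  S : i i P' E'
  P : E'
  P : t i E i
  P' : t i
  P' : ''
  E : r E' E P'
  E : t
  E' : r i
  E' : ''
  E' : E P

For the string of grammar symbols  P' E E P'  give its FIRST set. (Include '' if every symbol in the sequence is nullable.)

Add FIRST(P')\{''} = { t }; P' is nullable, continue.
Add FIRST(E) = { r, t }; E is not nullable, stop.

{ r, t }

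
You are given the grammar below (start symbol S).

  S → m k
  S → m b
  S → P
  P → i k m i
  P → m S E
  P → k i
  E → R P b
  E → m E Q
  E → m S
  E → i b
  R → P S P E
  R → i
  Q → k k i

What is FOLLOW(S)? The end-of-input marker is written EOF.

S is the start symbol, so EOF ∈ FOLLOW(S).
In P → m S E: add FIRST(E) = { i, k, m }.
In E → m S: S is at the end, add FOLLOW(E) = { EOF, b, i, k, m }.
In R → P S P E: add FIRST(P E) = { i, k, m }.
Union: FOLLOW(S) = { EOF, b, i, k, m }.

{ EOF, b, i, k, m }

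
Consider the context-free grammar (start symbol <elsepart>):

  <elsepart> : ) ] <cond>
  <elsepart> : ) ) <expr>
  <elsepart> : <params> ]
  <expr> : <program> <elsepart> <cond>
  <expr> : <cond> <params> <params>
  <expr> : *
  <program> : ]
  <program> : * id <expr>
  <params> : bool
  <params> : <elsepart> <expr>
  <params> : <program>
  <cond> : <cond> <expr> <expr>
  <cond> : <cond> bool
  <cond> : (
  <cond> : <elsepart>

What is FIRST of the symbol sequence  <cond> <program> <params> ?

Add FIRST(<cond>) = { (, ), *, ], bool }; <cond> is not nullable, stop.

{ (, ), *, ], bool }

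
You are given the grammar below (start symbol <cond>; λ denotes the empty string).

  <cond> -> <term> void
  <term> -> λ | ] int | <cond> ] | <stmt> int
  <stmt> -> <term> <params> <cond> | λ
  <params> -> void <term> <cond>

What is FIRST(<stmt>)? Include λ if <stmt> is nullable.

From <stmt> -> <term> <params> <cond>: <term> nullable, take FIRST(<term>) ∪ FIRST(<params>) = { ], int, void }.
<stmt> -> λ contributes λ.
Union: FIRST(<stmt>) = { ], int, void, λ }.

{ ], int, void, λ }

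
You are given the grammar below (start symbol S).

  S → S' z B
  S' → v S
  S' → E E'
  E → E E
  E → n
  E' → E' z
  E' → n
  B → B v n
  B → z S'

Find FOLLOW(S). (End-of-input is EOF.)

S is the start symbol, so EOF ∈ FOLLOW(S).
In S' → v S: S is at the end, add FOLLOW(S') = { EOF, v, z }.
Union: FOLLOW(S) = { EOF, v, z }.

{ EOF, v, z }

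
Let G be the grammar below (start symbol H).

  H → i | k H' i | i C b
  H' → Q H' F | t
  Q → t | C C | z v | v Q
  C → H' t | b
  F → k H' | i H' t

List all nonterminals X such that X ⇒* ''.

{ } (none)

No nonterminal has an empty production or an RHS whose symbols are all nullable.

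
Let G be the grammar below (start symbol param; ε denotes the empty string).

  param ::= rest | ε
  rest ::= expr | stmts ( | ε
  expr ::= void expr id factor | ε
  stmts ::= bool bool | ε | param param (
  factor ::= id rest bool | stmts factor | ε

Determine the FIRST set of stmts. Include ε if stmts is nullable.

stmts ::= bool bool contributes {bool}.
stmts ::= ε contributes ε.
From stmts ::= param param (: param, param nullable, take FIRST(param) ∪ FIRST(param) ∪ {(} = { (, bool, void }.
Union: FIRST(stmts) = { (, bool, void, ε }.

{ (, bool, void, ε }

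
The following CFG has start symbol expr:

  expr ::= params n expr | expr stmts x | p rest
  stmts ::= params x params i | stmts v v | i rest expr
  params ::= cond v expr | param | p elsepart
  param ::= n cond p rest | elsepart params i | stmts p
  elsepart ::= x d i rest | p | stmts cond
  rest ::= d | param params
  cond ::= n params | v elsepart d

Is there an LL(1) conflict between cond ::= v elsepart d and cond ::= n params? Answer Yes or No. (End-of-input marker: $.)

No

FIRST(v elsepart d) = { v } and FIRST(n params) = { n }.
The FIRST sets are disjoint and neither alternative is nullable — no conflict.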